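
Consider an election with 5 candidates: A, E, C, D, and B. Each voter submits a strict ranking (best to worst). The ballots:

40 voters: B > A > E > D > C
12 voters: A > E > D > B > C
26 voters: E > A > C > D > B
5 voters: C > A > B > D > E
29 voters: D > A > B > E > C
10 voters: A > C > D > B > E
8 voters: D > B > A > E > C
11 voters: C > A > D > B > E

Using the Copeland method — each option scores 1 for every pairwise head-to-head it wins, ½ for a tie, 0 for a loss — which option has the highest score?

A: beats E, C, D, and B → score 4.
E: beats C and D; loses to A and B → score 2.
C: loses to A, E, D, and B → score 0.
D: beats C and B; loses to A and E → score 2.
B: beats E and C; loses to A and D → score 2.
A has the best pairwise record.

A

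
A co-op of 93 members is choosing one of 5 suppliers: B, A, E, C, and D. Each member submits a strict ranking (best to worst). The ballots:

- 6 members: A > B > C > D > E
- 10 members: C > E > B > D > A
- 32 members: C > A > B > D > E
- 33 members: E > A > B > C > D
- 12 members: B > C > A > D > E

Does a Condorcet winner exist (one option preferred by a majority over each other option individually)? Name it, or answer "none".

none

Checking pairwise contests:
A beats B 71–22.
C beats A 54–39.
B beats E 50–43.
B beats C 51–42.
B beats D 93–0.
Every option loses at least one head-to-head, so there is no Condorcet winner.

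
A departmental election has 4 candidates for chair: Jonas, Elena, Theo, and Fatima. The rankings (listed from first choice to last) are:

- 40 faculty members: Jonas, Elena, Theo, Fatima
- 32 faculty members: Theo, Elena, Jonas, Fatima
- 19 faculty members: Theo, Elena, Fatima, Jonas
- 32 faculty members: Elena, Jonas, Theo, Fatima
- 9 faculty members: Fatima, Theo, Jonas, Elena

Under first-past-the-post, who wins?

First-place votes: Jonas 40, Elena 32, Theo 51, Fatima 9.
Theo has the most first-place votes.

Theo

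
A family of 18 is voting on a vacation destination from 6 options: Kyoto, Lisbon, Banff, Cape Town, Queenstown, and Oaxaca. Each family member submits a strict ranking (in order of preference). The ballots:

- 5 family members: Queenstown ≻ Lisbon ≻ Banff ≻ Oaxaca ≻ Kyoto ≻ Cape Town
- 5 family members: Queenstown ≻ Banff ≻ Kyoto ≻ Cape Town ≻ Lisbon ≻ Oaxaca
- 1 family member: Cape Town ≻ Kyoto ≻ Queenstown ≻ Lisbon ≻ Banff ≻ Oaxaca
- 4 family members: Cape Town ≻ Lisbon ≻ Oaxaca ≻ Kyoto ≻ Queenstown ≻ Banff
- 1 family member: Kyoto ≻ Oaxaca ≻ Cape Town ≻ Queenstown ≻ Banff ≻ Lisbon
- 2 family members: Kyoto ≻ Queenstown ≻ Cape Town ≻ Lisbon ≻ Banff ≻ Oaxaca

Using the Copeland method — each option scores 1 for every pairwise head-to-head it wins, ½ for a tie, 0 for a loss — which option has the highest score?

Queenstown

Kyoto: beats Cape Town; ties Lisbon and Oaxaca; loses to Banff and Queenstown → score 2.
Lisbon: beats Banff and Oaxaca; ties Kyoto; loses to Cape Town and Queenstown → score 2.5.
Banff: beats Kyoto, Cape Town, and Oaxaca; loses to Lisbon and Queenstown → score 3.
Cape Town: beats Lisbon and Oaxaca; loses to Kyoto, Banff, and Queenstown → score 2.
Queenstown: beats Kyoto, Lisbon, Banff, Cape Town, and Oaxaca → score 5.
Oaxaca: ties Kyoto; loses to Lisbon, Banff, Cape Town, and Queenstown → score 0.5.
Queenstown has the best pairwise record.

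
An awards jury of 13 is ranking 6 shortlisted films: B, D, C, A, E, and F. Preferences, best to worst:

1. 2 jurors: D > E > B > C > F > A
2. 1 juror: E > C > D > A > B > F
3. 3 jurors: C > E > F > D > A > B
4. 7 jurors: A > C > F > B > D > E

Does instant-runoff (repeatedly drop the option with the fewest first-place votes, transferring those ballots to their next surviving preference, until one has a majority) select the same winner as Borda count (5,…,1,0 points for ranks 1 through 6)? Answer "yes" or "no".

no

Instant-runoff — R1 B 0, D 2, C 3, A 7, E 1, F 0 (A winner). Winner: A.
Borda — scores: B 21, D 26, C 51, A 40, E 25, F 32. Winner: C.
The two methods disagree.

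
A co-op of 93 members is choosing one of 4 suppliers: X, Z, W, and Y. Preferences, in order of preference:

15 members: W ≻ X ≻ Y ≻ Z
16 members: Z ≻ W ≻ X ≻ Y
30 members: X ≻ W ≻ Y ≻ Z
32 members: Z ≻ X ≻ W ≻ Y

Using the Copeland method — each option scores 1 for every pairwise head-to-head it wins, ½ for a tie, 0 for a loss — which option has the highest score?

Z

X: beats W and Y; loses to Z → score 2.
Z: beats X, W, and Y → score 3.
W: beats Y; loses to X and Z → score 1.
Y: loses to X, Z, and W → score 0.
Z has the best pairwise record.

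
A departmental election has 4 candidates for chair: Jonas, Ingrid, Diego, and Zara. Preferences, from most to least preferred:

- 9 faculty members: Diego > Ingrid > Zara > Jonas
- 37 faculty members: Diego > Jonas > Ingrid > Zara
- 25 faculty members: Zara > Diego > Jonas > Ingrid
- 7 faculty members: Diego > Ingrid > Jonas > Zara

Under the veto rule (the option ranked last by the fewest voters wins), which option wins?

Last-place votes: Jonas 9, Ingrid 25, Diego 0, Zara 44.
Diego is ranked last by the fewest voters, so Diego wins.

Diego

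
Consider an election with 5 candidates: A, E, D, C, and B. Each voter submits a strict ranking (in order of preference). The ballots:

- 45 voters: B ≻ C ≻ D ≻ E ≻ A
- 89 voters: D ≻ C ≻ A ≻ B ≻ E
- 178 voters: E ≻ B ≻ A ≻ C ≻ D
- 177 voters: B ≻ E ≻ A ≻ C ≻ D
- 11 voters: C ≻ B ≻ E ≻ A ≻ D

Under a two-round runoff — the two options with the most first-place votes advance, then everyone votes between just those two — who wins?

Round 1 first-place votes: A 0, E 178, D 89, C 11, B 222.
B and E advance.
Runoff: B is preferred to E by 322 voters; E by 178.
B wins the runoff.

B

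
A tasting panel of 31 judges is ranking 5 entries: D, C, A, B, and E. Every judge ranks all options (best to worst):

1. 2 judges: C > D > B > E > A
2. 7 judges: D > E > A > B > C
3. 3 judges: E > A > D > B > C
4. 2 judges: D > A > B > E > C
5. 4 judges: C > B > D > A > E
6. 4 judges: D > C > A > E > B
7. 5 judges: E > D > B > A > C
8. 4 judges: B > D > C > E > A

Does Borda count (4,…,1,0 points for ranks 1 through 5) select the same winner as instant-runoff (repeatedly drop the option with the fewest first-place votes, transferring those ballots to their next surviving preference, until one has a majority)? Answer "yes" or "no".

yes

Borda — scores: D 99, C 44, A 46, B 56, E 65. Winner: D.
Instant-runoff — R1 D 13, C 6, A 0, B 4, E 8 (A out); R2 D 13, C 6, B 4, E 8 (B out); R3 D 17, C 6, E 8 (D winner). Winner: D.
The two methods agree.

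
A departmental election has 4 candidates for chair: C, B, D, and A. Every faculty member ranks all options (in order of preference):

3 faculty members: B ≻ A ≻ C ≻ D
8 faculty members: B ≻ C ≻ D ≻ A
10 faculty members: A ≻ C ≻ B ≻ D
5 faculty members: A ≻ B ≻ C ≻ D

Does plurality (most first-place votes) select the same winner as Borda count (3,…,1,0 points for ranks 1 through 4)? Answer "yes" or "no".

Plurality — first-place votes: C 0, B 11, D 0, A 15. Winner: A.
Borda — scores: C 44, B 53, D 8, A 51. Winner: B.
The two methods disagree.

no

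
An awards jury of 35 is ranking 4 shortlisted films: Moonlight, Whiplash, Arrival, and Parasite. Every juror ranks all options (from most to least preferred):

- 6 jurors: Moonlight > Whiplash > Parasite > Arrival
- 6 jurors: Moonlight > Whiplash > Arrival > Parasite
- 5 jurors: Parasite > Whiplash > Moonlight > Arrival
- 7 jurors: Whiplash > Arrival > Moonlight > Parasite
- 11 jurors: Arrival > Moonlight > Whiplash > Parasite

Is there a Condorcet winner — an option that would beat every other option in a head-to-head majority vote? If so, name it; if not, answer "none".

Checking pairwise contests:
Arrival beats Moonlight 18–17.
Moonlight beats Whiplash 23–12.
Whiplash beats Arrival 24–11.
Moonlight beats Parasite 30–5.
Every option loses at least one head-to-head, so there is no Condorcet winner.

none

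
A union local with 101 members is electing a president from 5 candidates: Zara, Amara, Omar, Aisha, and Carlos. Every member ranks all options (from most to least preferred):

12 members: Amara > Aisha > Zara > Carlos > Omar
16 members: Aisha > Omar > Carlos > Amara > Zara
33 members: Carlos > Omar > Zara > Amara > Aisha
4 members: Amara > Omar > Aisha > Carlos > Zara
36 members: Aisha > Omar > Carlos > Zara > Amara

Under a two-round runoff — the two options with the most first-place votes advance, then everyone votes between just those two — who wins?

Aisha

Round 1 first-place votes: Zara 0, Amara 16, Omar 0, Aisha 52, Carlos 33.
Aisha and Carlos advance.
Runoff: Aisha is preferred to Carlos by 68 voters; Carlos by 33.
Aisha wins the runoff.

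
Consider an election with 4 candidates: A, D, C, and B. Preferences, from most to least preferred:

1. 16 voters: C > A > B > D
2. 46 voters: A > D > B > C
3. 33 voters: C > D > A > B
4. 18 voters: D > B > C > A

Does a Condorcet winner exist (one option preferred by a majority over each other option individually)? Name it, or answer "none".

none

Checking pairwise contests:
C beats A 67–46.
A beats D 62–51.
D beats C 64–49.
A beats B 95–18.
Every option loses at least one head-to-head, so there is no Condorcet winner.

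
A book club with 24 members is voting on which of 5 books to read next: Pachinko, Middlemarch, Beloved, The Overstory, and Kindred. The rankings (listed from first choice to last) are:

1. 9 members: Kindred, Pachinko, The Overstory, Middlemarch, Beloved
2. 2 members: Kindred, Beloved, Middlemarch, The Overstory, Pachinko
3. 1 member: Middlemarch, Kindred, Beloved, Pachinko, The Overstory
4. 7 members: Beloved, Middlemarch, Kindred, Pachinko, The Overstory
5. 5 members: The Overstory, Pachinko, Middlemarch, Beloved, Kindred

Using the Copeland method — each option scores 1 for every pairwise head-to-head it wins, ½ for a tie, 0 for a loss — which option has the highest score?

Pachinko: beats Middlemarch, Beloved, and The Overstory; loses to Kindred → score 3.
Middlemarch: beats Beloved and Kindred; loses to Pachinko and The Overstory → score 2.
Beloved: ties Kindred; loses to Pachinko, Middlemarch, and The Overstory → score 0.5.
The Overstory: beats Middlemarch and Beloved; loses to Pachinko and Kindred → score 2.
Kindred: beats Pachinko and The Overstory; ties Beloved; loses to Middlemarch → score 2.5.
Pachinko has the best pairwise record.

Pachinko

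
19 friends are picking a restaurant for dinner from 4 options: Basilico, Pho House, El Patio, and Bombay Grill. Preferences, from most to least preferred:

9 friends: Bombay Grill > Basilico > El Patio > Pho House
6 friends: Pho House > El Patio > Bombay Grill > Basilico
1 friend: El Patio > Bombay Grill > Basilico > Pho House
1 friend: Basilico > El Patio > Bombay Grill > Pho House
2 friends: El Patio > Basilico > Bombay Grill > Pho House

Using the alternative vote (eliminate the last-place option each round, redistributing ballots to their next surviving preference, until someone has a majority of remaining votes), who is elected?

Bombay Grill

Round 1: Basilico 1, Pho House 6, El Patio 3, Bombay Grill 9. Eliminate Basilico.
Round 2: Pho House 6, El Patio 4, Bombay Grill 9. Eliminate El Patio.
Round 3: Pho House 6, Bombay Grill 13. Bombay Grill has a majority.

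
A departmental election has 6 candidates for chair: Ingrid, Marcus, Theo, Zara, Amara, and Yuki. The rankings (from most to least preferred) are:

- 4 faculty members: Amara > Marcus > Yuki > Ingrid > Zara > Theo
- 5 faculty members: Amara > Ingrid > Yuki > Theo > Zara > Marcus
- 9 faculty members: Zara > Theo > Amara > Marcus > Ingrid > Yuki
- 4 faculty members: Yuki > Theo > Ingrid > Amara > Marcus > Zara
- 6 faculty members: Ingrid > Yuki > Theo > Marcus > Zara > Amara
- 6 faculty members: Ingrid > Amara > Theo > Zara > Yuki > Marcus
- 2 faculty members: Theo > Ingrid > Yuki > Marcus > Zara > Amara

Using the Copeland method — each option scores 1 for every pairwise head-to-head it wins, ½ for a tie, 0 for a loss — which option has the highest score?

Ingrid: beats Marcus, Theo, Zara, and Yuki; ties Amara → score 4.5.
Marcus: loses to Ingrid, Theo, Zara, Amara, and Yuki → score 0.
Theo: beats Marcus, Zara, and Amara; loses to Ingrid and Yuki → score 3.
Zara: beats Marcus; loses to Ingrid, Theo, Amara, and Yuki → score 1.
Amara: beats Marcus, Zara, and Yuki; ties Ingrid; loses to Theo → score 3.5.
Yuki: beats Marcus, Theo, and Zara; loses to Ingrid and Amara → score 3.
Ingrid has the best pairwise record.

Ingrid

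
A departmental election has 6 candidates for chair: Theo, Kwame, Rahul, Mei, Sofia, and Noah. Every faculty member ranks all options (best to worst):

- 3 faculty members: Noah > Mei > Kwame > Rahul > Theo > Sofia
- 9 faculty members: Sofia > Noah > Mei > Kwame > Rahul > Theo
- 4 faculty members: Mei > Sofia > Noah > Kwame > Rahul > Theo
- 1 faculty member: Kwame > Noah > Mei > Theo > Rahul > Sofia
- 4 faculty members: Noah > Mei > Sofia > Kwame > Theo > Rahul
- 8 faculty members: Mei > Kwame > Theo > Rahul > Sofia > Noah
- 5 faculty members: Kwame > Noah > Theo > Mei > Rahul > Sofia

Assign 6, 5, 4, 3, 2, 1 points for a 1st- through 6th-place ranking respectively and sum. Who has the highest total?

Theo: 3·2 + 9·1 + 4·1 + 1·3 + 4·2 + 8·4 + 5·4 = 82
Kwame: 3·4 + 9·3 + 4·3 + 1·6 + 4·3 + 8·5 + 5·6 = 139
Rahul: 3·3 + 9·2 + 4·2 + 1·2 + 4·1 + 8·3 + 5·2 = 75
Mei: 3·5 + 9·4 + 4·6 + 1·4 + 4·5 + 8·6 + 5·3 = 162
Sofia: 3·1 + 9·6 + 4·5 + 1·1 + 4·4 + 8·2 + 5·1 = 115
Noah: 3·6 + 9·5 + 4·4 + 1·5 + 4·6 + 8·1 + 5·5 = 141
Mei has the highest Borda score (162).

Mei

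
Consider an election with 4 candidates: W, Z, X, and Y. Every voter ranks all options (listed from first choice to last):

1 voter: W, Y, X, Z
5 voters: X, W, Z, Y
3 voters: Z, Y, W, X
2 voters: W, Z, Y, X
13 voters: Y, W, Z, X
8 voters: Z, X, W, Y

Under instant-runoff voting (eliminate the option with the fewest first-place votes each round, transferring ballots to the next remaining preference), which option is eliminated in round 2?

Round 1: W 3, Z 11, X 5, Y 13. Eliminate W.
Round 2: Z 13, X 5, Y 14. Eliminate X.

X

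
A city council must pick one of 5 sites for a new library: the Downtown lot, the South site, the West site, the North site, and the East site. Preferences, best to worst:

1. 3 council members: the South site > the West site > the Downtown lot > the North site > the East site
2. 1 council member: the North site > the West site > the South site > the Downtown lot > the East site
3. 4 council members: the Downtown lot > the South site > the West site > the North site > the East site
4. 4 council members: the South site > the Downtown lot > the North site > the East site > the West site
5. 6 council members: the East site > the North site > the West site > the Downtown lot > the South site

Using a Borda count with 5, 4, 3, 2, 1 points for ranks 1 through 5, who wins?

the Downtown lot: 3·3 + 1·2 + 4·5 + 4·4 + 6·2 = 59
the South site: 3·5 + 1·3 + 4·4 + 4·5 + 6·1 = 60
the West site: 3·4 + 1·4 + 4·3 + 4·1 + 6·3 = 50
the North site: 3·2 + 1·5 + 4·2 + 4·3 + 6·4 = 55
the East site: 3·1 + 1·1 + 4·1 + 4·2 + 6·5 = 46
the South site has the highest Borda score (60).

the South site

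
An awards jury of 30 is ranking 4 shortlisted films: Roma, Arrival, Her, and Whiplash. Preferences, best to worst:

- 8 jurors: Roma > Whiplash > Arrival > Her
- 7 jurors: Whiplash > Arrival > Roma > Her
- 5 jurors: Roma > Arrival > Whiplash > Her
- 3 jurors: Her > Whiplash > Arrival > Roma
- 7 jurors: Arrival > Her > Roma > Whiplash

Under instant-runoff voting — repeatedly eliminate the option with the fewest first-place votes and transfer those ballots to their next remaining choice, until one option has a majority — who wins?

Round 1: Roma 13, Arrival 7, Her 3, Whiplash 7. Eliminate Her.
Round 2: Roma 13, Arrival 7, Whiplash 10. Eliminate Arrival.
Round 3: Roma 20, Whiplash 10. Roma has a majority.

Roma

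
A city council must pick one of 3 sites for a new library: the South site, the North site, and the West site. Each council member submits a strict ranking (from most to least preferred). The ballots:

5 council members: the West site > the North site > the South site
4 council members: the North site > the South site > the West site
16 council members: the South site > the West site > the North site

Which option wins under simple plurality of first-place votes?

First-place votes: the South site 16, the North site 4, the West site 5.
the South site has the most first-place votes.

the South site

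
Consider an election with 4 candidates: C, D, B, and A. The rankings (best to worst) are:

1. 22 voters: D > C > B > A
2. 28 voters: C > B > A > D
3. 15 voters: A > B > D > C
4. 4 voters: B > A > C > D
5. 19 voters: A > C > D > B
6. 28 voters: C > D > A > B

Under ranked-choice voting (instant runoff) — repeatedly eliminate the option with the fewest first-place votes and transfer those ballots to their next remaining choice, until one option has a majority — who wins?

Round 1: C 56, D 22, B 4, A 34. Eliminate B.
Round 2: C 56, D 22, A 38. Eliminate D.
Round 3: C 78, A 38. C has a majority.

C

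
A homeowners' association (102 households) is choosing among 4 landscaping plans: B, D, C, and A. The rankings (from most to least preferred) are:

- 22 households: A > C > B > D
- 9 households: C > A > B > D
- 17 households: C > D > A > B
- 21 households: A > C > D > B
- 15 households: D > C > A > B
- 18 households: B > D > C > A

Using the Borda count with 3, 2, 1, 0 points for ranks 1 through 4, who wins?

C

B: 22·1 + 9·1 + 17·0 + 21·0 + 15·0 + 18·3 = 85
D: 22·0 + 9·0 + 17·2 + 21·1 + 15·3 + 18·2 = 136
C: 22·2 + 9·3 + 17·3 + 21·2 + 15·2 + 18·1 = 212
A: 22·3 + 9·2 + 17·1 + 21·3 + 15·1 + 18·0 = 179
C has the highest Borda score (212).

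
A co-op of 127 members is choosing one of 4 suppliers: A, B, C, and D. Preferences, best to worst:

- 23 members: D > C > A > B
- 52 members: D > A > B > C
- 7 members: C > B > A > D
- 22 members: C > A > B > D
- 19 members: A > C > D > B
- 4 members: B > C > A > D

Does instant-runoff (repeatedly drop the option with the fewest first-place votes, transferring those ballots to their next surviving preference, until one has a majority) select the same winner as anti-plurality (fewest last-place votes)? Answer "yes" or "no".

Instant-runoff — R1 A 19, B 4, C 29, D 75 (D winner). Winner: D.
Anti-plurality — last-place votes: A 0, B 42, C 52, D 33. Winner: A.
The two methods disagree.

no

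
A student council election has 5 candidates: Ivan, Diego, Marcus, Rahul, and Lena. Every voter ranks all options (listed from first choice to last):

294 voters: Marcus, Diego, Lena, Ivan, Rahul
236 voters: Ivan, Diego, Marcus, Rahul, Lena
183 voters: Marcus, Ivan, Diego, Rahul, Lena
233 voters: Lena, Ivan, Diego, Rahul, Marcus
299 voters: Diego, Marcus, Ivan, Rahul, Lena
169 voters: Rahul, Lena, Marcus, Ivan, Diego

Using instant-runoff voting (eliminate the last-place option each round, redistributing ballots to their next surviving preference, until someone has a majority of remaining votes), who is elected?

Diego

Round 1: Ivan 236, Diego 299, Marcus 477, Rahul 169, Lena 233. Eliminate Rahul.
Round 2: Ivan 236, Diego 299, Marcus 477, Lena 402. Eliminate Ivan.
Round 3: Diego 535, Marcus 477, Lena 402. Eliminate Lena.
Round 4: Diego 768, Marcus 646. Diego has a majority.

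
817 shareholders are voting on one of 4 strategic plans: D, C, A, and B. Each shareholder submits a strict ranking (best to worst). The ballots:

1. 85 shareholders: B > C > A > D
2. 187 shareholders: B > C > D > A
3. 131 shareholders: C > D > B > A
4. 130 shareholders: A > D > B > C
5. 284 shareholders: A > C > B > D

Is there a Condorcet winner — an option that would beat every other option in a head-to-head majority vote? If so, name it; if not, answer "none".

A vs D: 499–318 for A.
A vs C: 414–403 for A.
A vs B: 414–403 for A.
A beats every other option head-to-head.

A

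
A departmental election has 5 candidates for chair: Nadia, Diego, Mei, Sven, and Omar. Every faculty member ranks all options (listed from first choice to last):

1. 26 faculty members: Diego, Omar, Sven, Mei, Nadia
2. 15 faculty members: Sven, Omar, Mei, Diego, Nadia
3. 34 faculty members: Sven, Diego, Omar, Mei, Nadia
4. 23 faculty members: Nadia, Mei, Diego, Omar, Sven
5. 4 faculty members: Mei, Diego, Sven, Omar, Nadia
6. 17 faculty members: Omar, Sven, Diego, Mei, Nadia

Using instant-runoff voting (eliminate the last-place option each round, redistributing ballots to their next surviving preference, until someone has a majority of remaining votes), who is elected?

Round 1: Nadia 23, Diego 26, Mei 4, Sven 49, Omar 17. Eliminate Mei.
Round 2: Nadia 23, Diego 30, Sven 49, Omar 17. Eliminate Omar.
Round 3: Nadia 23, Diego 30, Sven 66. Sven has a majority.

Sven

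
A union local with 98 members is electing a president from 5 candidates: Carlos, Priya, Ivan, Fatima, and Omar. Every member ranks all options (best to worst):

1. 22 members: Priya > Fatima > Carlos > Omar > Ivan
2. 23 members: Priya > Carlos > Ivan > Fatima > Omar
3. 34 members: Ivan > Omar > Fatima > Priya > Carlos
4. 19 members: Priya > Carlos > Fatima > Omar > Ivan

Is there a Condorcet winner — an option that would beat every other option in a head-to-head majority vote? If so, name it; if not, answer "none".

Priya vs Carlos: 98–0 for Priya.
Priya vs Ivan: 64–34 for Priya.
Priya vs Fatima: 64–34 for Priya.
Priya vs Omar: 64–34 for Priya.
Priya beats every other option head-to-head.

Priya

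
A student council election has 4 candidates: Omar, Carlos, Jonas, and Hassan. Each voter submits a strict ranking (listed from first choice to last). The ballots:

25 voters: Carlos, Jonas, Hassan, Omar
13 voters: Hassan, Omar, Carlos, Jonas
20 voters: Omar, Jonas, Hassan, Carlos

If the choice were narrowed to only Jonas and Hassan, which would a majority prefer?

Jonas

Voters preferring Jonas to Hassan: 45; preferring Hassan to Jonas: 13.
Jonas wins the head-to-head.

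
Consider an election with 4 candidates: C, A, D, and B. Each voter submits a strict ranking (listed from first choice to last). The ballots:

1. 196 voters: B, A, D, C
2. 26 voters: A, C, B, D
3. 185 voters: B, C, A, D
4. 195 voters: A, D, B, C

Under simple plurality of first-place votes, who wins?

B

First-place votes: C 0, A 221, D 0, B 381.
B has the most first-place votes.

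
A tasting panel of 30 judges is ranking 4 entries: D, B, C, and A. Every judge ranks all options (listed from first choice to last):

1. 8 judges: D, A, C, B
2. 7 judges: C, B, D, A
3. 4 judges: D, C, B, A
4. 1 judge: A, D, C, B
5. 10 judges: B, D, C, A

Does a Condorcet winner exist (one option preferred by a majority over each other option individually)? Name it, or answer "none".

none

Checking pairwise contests:
B beats D 17–13.
C beats B 20–10.
D beats C 23–7.
D beats A 29–1.
Every option loses at least one head-to-head, so there is no Condorcet winner.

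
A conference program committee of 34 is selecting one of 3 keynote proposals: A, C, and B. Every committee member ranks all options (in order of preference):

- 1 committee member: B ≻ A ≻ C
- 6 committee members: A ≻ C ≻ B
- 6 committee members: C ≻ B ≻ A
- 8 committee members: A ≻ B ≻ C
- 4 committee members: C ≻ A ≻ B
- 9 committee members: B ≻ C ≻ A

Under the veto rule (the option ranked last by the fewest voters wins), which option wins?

Last-place votes: A 15, C 9, B 10.
C is ranked last by the fewest voters, so C wins.

C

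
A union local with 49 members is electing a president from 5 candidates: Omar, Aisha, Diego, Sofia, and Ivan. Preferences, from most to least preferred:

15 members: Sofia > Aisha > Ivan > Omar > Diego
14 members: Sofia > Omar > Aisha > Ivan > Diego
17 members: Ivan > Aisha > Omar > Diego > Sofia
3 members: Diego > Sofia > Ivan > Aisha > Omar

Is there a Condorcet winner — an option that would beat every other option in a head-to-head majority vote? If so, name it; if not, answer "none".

Sofia vs Omar: 32–17 for Sofia.
Sofia vs Aisha: 32–17 for Sofia.
Sofia vs Diego: 29–20 for Sofia.
Sofia vs Ivan: 32–17 for Sofia.
Sofia beats every other option head-to-head.

Sofia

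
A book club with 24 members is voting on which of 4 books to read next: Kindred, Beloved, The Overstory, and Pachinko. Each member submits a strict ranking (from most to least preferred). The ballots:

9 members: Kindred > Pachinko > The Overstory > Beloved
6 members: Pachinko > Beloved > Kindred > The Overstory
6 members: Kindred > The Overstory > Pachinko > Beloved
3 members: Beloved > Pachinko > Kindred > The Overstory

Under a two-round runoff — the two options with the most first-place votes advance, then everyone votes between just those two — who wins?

Kindred

Round 1 first-place votes: Kindred 15, Beloved 3, The Overstory 0, Pachinko 6.
Kindred and Pachinko advance.
Runoff: Kindred is preferred to Pachinko by 15 voters; Pachinko by 9.
Kindred wins the runoff.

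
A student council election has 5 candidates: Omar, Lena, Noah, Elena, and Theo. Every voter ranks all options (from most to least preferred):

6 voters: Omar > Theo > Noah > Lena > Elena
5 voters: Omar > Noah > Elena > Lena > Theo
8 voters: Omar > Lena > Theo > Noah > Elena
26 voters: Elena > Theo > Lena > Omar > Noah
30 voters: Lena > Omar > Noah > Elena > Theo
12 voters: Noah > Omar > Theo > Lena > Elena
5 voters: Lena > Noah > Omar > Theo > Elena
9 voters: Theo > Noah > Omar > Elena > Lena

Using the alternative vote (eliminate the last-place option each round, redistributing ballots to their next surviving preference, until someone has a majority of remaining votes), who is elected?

Lena

Round 1: Omar 19, Lena 35, Noah 12, Elena 26, Theo 9. Eliminate Theo.
Round 2: Omar 19, Lena 35, Noah 21, Elena 26. Eliminate Omar.
Round 3: Lena 43, Noah 32, Elena 26. Eliminate Elena.
Round 4: Lena 69, Noah 32. Lena has a majority.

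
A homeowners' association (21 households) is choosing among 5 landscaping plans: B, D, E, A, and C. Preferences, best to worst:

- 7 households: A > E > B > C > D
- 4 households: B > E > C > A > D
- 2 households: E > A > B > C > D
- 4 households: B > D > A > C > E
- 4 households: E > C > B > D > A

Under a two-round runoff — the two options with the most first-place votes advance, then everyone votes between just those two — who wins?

B

Round 1 first-place votes: B 8, D 0, E 6, A 7, C 0.
B and A advance.
Runoff: B is preferred to A by 12 voters; A by 9.
B wins the runoff.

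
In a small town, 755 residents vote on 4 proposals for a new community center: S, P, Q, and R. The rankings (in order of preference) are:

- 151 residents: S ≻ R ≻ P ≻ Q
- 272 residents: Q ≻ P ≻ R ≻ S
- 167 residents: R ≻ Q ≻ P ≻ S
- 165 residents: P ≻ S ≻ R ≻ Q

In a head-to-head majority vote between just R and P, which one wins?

Voters preferring R to P: 318; preferring P to R: 437.
P wins the head-to-head.

P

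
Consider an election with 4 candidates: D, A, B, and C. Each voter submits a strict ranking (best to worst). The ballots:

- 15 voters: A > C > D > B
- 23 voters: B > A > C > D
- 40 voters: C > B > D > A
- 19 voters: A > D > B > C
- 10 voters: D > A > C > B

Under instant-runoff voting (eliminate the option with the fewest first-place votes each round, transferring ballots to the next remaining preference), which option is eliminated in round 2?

B

Round 1: D 10, A 34, B 23, C 40. Eliminate D.
Round 2: A 44, B 23, C 40. Eliminate B.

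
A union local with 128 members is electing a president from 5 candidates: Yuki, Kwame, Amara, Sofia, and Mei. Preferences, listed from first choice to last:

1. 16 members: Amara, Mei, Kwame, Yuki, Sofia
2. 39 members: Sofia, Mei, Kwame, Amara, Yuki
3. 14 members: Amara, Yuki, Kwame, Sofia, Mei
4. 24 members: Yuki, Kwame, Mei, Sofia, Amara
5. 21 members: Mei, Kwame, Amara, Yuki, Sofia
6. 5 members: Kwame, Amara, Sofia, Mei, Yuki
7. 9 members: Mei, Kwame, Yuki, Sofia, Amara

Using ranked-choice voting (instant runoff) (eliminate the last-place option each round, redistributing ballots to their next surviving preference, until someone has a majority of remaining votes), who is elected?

Mei

Round 1: Yuki 24, Kwame 5, Amara 30, Sofia 39, Mei 30. Eliminate Kwame.
Round 2: Yuki 24, Amara 35, Sofia 39, Mei 30. Eliminate Yuki.
Round 3: Amara 35, Sofia 39, Mei 54. Eliminate Amara.
Round 4: Sofia 58, Mei 70. Mei has a majority.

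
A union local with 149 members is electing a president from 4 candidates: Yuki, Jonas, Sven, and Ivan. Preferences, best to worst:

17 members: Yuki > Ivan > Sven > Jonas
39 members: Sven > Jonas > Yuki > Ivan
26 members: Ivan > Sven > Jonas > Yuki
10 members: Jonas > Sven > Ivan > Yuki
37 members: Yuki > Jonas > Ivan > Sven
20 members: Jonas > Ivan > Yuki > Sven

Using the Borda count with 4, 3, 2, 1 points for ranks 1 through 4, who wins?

Yuki: 17·4 + 39·2 + 26·1 + 10·1 + 37·4 + 20·2 = 370
Jonas: 17·1 + 39·3 + 26·2 + 10·4 + 37·3 + 20·4 = 417
Sven: 17·2 + 39·4 + 26·3 + 10·3 + 37·1 + 20·1 = 355
Ivan: 17·3 + 39·1 + 26·4 + 10·2 + 37·2 + 20·3 = 348
Jonas has the highest Borda score (417).

Jonas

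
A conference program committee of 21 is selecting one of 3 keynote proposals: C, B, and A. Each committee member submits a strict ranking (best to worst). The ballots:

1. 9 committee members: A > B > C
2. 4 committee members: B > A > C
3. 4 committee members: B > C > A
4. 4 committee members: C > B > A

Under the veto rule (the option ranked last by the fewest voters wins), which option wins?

Last-place votes: C 13, B 0, A 8.
B is ranked last by the fewest voters, so B wins.

B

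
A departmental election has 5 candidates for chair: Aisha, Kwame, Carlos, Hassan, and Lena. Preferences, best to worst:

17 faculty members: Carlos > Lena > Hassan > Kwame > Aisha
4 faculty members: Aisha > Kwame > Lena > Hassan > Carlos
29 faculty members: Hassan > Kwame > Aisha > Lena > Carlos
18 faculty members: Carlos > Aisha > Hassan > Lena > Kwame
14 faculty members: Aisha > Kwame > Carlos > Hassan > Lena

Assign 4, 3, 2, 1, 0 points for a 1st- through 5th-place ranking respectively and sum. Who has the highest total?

Hassan

Aisha: 17·0 + 4·4 + 29·2 + 18·3 + 14·4 = 184
Kwame: 17·1 + 4·3 + 29·3 + 18·0 + 14·3 = 158
Carlos: 17·4 + 4·0 + 29·0 + 18·4 + 14·2 = 168
Hassan: 17·2 + 4·1 + 29·4 + 18·2 + 14·1 = 204
Lena: 17·3 + 4·2 + 29·1 + 18·1 + 14·0 = 106
Hassan has the highest Borda score (204).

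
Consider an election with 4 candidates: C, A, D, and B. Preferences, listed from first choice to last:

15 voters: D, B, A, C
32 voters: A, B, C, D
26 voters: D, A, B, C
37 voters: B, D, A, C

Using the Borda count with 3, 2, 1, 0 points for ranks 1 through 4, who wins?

C: 15·0 + 32·1 + 26·0 + 37·0 = 32
A: 15·1 + 32·3 + 26·2 + 37·1 = 200
D: 15·3 + 32·0 + 26·3 + 37·2 = 197
B: 15·2 + 32·2 + 26·1 + 37·3 = 231
B has the highest Borda score (231).

B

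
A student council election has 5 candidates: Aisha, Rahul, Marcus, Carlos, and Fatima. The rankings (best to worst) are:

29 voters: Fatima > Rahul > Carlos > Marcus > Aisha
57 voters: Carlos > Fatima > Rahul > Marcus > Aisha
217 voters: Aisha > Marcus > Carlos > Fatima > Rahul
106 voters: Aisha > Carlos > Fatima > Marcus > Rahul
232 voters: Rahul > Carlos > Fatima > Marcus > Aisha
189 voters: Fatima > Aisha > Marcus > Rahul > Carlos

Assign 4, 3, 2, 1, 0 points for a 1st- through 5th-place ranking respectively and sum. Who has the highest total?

Aisha: 29·0 + 57·0 + 217·4 + 106·4 + 232·0 + 189·3 = 1859
Rahul: 29·3 + 57·2 + 217·0 + 106·0 + 232·4 + 189·1 = 1318
Marcus: 29·1 + 57·1 + 217·3 + 106·1 + 232·1 + 189·2 = 1453
Carlos: 29·2 + 57·4 + 217·2 + 106·3 + 232·3 + 189·0 = 1734
Fatima: 29·4 + 57·3 + 217·1 + 106·2 + 232·2 + 189·4 = 1936
Fatima has the highest Borda score (1936).

Fatima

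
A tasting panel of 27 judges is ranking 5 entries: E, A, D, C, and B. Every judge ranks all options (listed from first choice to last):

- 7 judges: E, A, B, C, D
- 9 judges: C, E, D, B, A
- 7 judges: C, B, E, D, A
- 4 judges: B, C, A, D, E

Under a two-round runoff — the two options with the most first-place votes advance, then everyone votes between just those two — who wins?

C

Round 1 first-place votes: E 7, A 0, D 0, C 16, B 4.
C and E advance.
Runoff: C is preferred to E by 20 voters; E by 7.
C wins the runoff.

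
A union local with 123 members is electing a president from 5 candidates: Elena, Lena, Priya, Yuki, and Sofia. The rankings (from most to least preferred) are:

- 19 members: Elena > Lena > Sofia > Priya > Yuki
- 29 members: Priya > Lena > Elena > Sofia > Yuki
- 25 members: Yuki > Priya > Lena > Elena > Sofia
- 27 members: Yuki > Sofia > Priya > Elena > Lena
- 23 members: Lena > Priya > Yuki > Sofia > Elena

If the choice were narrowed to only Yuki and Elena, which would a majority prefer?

Yuki

Voters preferring Yuki to Elena: 75; preferring Elena to Yuki: 48.
Yuki wins the head-to-head.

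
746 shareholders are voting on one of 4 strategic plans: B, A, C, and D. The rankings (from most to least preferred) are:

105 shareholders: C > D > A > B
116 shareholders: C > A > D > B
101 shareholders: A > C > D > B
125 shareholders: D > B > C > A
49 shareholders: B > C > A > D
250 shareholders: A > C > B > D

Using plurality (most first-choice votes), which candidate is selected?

A

First-place votes: B 49, A 351, C 221, D 125.
A has the most first-place votes.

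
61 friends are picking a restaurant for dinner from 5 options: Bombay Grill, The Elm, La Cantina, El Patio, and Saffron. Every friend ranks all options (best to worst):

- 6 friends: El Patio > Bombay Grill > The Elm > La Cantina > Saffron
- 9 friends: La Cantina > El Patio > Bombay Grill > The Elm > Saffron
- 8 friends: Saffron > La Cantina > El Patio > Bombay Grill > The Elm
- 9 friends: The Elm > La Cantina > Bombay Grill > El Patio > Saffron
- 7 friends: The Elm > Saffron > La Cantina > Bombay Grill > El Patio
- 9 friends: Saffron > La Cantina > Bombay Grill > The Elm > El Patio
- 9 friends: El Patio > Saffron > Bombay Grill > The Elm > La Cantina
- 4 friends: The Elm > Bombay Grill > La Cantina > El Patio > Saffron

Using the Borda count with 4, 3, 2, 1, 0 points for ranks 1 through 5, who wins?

La Cantina

Bombay Grill: 6·3 + 9·2 + 8·1 + 9·2 + 7·1 + 9·2 + 9·2 + 4·3 = 117
The Elm: 6·2 + 9·1 + 8·0 + 9·4 + 7·4 + 9·1 + 9·1 + 4·4 = 119
La Cantina: 6·1 + 9·4 + 8·3 + 9·3 + 7·2 + 9·3 + 9·0 + 4·2 = 142
El Patio: 6·4 + 9·3 + 8·2 + 9·1 + 7·0 + 9·0 + 9·4 + 4·1 = 116
Saffron: 6·0 + 9·0 + 8·4 + 9·0 + 7·3 + 9·4 + 9·3 + 4·0 = 116
La Cantina has the highest Borda score (142).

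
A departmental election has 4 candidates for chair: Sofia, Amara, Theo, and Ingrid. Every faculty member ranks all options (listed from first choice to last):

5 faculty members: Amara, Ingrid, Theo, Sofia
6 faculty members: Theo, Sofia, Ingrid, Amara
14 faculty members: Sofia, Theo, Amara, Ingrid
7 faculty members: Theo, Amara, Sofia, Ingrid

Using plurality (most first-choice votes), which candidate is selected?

First-place votes: Sofia 14, Amara 5, Theo 13, Ingrid 0.
Sofia has the most first-place votes.

Sofia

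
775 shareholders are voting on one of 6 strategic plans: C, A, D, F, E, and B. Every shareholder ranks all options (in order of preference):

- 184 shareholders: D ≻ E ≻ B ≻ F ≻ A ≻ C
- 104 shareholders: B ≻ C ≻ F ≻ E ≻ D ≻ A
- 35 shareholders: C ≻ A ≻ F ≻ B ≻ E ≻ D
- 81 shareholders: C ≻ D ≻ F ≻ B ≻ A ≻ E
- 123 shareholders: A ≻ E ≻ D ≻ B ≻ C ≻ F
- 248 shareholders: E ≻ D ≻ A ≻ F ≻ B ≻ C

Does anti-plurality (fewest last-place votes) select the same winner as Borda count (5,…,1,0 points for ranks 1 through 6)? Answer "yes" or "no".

Anti-plurality — last-place votes: C 432, A 104, D 35, F 123, E 81, B 0. Winner: B.
Borda — scores: C 1119, A 1764, D 2709, F 1524, E 2711, B 1798. Winner: E.
The two methods disagree.

no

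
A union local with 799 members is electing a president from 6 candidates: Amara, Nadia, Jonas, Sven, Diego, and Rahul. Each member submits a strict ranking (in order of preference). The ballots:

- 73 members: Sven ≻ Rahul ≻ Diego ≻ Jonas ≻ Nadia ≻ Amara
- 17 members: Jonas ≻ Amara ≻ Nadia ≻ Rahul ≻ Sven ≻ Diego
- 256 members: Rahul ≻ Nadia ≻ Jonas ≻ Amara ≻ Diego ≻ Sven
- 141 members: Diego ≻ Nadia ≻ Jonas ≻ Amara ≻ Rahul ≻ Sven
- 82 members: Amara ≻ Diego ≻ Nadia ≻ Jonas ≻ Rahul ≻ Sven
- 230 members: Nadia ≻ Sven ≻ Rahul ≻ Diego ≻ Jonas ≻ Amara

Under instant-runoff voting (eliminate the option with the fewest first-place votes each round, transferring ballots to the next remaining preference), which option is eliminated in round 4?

Round 1: Amara 82, Nadia 230, Jonas 17, Sven 73, Diego 141, Rahul 256. Eliminate Jonas.
Round 2: Amara 99, Nadia 230, Sven 73, Diego 141, Rahul 256. Eliminate Sven.
Round 3: Amara 99, Nadia 230, Diego 141, Rahul 329. Eliminate Amara.
Round 4: Nadia 247, Diego 223, Rahul 329. Eliminate Diego.

Diego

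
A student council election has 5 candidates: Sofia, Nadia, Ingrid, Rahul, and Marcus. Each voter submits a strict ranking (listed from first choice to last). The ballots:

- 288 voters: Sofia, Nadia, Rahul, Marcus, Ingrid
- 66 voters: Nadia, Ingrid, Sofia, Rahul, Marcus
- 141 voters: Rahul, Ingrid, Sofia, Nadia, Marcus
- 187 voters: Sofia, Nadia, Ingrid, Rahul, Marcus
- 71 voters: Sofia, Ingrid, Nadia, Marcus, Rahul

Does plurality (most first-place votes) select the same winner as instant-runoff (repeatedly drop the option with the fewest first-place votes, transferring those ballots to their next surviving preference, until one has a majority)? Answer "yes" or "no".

yes

Plurality — first-place votes: Sofia 546, Nadia 66, Ingrid 0, Rahul 141, Marcus 0. Winner: Sofia.
Instant-runoff — R1 Sofia 546, Nadia 66, Ingrid 0, Rahul 141, Marcus 0 (Sofia winner). Winner: Sofia.
The two methods agree.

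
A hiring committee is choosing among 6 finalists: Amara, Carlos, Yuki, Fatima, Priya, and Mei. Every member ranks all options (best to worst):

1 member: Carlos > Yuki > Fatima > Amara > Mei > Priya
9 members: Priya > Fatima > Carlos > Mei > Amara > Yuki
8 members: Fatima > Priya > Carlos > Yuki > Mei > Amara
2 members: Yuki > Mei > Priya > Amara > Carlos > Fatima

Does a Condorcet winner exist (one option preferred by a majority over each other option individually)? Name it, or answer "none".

Priya vs Amara: 19–1 for Priya.
Priya vs Carlos: 19–1 for Priya.
Priya vs Yuki: 17–3 for Priya.
Priya vs Fatima: 11–9 for Priya.
Priya vs Mei: 17–3 for Priya.
Priya beats every other option head-to-head.

Priya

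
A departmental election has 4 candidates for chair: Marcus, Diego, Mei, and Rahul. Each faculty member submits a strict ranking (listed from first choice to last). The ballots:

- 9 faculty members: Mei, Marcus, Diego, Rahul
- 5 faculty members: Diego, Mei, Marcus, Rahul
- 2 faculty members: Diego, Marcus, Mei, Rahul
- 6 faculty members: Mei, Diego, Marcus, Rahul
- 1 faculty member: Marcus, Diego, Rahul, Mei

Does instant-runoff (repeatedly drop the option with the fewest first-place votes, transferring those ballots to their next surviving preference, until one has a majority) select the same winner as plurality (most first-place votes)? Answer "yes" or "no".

yes

Instant-runoff — R1 Marcus 1, Diego 7, Mei 15, Rahul 0 (Mei winner). Winner: Mei.
Plurality — first-place votes: Marcus 1, Diego 7, Mei 15, Rahul 0. Winner: Mei.
The two methods agree.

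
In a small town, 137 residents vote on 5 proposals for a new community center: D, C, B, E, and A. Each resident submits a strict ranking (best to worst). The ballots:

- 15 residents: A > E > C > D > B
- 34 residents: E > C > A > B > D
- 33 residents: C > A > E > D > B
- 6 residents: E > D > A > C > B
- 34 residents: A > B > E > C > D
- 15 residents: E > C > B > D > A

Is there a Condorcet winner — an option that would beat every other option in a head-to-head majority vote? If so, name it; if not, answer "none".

none

Checking pairwise contests:
C beats D 131–6.
E beats C 104–33.
C beats B 103–34.
A beats E 82–55.
C beats A 82–55.
Every option loses at least one head-to-head, so there is no Condorcet winner.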